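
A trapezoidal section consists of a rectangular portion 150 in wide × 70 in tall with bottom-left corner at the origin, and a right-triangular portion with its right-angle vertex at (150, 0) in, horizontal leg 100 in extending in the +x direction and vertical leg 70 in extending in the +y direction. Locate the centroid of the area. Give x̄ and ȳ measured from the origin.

rectangular portion: A = 150 × 70 = 10500.00, centroid at (75.00, 35.00).
triangular portion: A = ½·100·70 = 3500.00, centroid at (183.33, 23.33).
ΣA = 14000.00 in²
ΣAx̄ = (10500.00)(75.00) + (3500.00)(183.33) = 1429166.67 in³
ΣAȳ = (10500.00)(35.00) + (3500.00)(23.33) = 449166.67 in³
x̄ = 1429166.67 / 14000.00 = 102.08 in
ȳ = 449166.67 / 14000.00 = 32.08 in

x̄ = 102.08 in, ȳ = 32.08 in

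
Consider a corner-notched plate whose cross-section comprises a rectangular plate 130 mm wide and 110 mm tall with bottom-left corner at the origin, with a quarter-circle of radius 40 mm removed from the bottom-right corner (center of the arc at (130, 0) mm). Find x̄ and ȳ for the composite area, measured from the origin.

x̄ = 60.37 mm, ȳ = 58.66 mm

plate: A = 130 × 110 = 14300.00, centroid at (65.00, 55.00).
removed quarter-circle: A = −¼π·40² = -1256.64, centroid at (113.02, 16.98).
ΣA = 13043.36 mm², ΣAx̄ = 787470.52 mm³, ΣAȳ = 765166.67 mm³.
x̄ = 787470.52/13043.36 = 60.37 mm; ȳ = 765166.67/13043.36 = 58.66 mm.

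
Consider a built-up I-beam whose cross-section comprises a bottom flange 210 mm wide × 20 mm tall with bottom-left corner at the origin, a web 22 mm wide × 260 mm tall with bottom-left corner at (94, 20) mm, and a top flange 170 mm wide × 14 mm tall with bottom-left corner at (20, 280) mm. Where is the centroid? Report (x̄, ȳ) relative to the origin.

x̄ = 105.00 mm, ȳ = 128.70 mm

bottom flange: A = 210 × 20 = 4200.00, centroid at (105.00, 10.00).
web: A = 22 × 260 = 5720.00, centroid at (105.00, 150.00).
top flange: A = 170 × 14 = 2380.00, centroid at (105.00, 287.00).
ΣA = 12300.00 mm², ΣAx̄ = 1291500.00 mm³, ΣAȳ = 1583060.00 mm³.
x̄ = 1291500.00/12300.00 = 105.00 mm; ȳ = 1583060.00/12300.00 = 128.70 mm.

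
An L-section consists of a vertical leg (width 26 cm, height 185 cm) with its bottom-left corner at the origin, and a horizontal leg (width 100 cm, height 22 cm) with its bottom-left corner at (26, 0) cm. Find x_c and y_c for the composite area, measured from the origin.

Part | A | x̄ᵢ | ȳᵢ | A·x̄ᵢ | A·ȳᵢ
vertical leg | 4810.00 | 13.00 | 92.50 | 62530.00 | 444925.00
horizontal leg | 2200.00 | 76.00 | 11.00 | 167200.00 | 24200.00
Σ | 7010.00 |  |  | 229730.00 | 469125.00
x_c = 229730.00 / 7010.00 = 32.77 cm
y_c = 469125.00 / 7010.00 = 66.92 cm

x_c = 32.77 cm, y_c = 66.92 cm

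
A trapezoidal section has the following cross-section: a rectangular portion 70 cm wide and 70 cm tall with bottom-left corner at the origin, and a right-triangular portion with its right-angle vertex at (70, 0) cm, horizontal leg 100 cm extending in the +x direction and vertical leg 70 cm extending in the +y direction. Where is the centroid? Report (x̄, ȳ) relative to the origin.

rectangular portion: A = 70 × 70 = 4900.00, centroid at (35.00, 35.00).
triangular portion: A = ½·100·70 = 3500.00, centroid at (103.33, 23.33).
ΣA = 8400.00 cm², ΣAx̄ = 533166.67 cm³, ΣAȳ = 253166.67 cm³.
x̄ = 533166.67/8400.00 = 63.47 cm; ȳ = 253166.67/8400.00 = 30.14 cm.

x̄ = 63.47 cm, ȳ = 30.14 cm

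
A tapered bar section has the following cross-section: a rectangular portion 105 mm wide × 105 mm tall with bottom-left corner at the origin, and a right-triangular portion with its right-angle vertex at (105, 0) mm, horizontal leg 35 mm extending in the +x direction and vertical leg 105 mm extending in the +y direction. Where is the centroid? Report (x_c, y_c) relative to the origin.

Part | A | x̄ᵢ | ȳᵢ | A·x̄ᵢ | A·ȳᵢ
rectangular portion | 11025.00 | 52.50 | 52.50 | 578812.50 | 578812.50
triangular portion | 1837.50 | 116.67 | 35.00 | 214375.00 | 64312.50
Σ | 12862.50 |  |  | 793187.50 | 643125.00
x_c = 793187.50 / 12862.50 = 61.67 mm
y_c = 643125.00 / 12862.50 = 50.00 mm

x_c = 61.67 mm, y_c = 50.00 mm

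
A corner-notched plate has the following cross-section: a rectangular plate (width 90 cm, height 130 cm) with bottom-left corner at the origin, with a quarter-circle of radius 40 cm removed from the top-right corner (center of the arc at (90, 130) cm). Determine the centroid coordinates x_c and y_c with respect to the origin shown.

Part | A | x̄ᵢ | ȳᵢ | A·x̄ᵢ | A·ȳᵢ
plate | 11700.00 | 45.00 | 65.00 | 526500.00 | 760500.00
removed quarter-circle | -1256.64 | 73.02 | 113.02 | -91764.00 | -142029.48
Σ | 10443.36 |  |  | 434736.00 | 618470.52
x_c = 434736.00 / 10443.36 = 41.63 cm
y_c = 618470.52 / 10443.36 = 59.22 cm

x_c = 41.63 cm, y_c = 59.22 cm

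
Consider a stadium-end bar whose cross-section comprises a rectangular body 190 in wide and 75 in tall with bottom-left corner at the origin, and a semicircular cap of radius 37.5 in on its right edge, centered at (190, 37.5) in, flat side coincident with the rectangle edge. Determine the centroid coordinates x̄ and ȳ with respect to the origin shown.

rectangular body: A = 190 × 75 = 14250.00, centroid at (95.00, 37.50).
semicircular end: A = ½π·37.5² = 2208.93, centroid at (205.92, 37.50).
ΣA = 16458.93 in²
ΣAx̄ = (14250.00)(95.00) + (2208.93)(205.92) = 1808603.39 in³
ΣAȳ = (14250.00)(37.50) + (2208.93)(37.50) = 617209.96 in³
x̄ = 1808603.39 / 16458.93 = 109.89 in
ȳ = 617209.96 / 16458.93 = 37.50 in

x̄ = 109.89 in, ȳ = 37.50 in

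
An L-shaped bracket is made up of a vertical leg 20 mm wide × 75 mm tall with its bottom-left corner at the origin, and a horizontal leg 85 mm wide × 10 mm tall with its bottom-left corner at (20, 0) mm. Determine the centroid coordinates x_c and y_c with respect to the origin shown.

Part | A | x̄ᵢ | ȳᵢ | A·x̄ᵢ | A·ȳᵢ
vertical leg | 1500.00 | 10.00 | 37.50 | 15000.00 | 56250.00
horizontal leg | 850.00 | 62.50 | 5.00 | 53125.00 | 4250.00
Σ | 2350.00 |  |  | 68125.00 | 60500.00
x_c = 68125.00 / 2350.00 = 28.99 mm
y_c = 60500.00 / 2350.00 = 25.74 mm

x_c = 28.99 mm, y_c = 25.74 mm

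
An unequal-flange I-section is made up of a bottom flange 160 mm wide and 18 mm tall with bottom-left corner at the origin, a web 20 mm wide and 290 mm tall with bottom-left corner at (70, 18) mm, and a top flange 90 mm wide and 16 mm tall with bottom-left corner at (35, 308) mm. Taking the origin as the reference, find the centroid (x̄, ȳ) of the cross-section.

x̄ = 80.00 mm, ȳ = 140.94 mm

bottom flange: A = 160 × 18 = 2880.00, centroid at (80.00, 9.00).
web: A = 20 × 290 = 5800.00, centroid at (80.00, 163.00).
top flange: A = 90 × 16 = 1440.00, centroid at (80.00, 316.00).
ΣA = 10120.00 mm², ΣAx̄ = 809600.00 mm³, ΣAȳ = 1426360.00 mm³.
x̄ = 809600.00/10120.00 = 80.00 mm; ȳ = 1426360.00/10120.00 = 140.94 mm.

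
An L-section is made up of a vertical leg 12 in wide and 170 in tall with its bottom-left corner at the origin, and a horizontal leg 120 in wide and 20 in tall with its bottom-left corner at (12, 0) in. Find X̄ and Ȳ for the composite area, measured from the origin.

Part | A | x̄ᵢ | ȳᵢ | A·x̄ᵢ | A·ȳᵢ
vertical leg | 2040.00 | 6.00 | 85.00 | 12240.00 | 173400.00
horizontal leg | 2400.00 | 72.00 | 10.00 | 172800.00 | 24000.00
Σ | 4440.00 |  |  | 185040.00 | 197400.00
X̄ = 185040.00 / 4440.00 = 41.68 in
Ȳ = 197400.00 / 4440.00 = 44.46 in

X̄ = 41.68 in, Ȳ = 44.46 in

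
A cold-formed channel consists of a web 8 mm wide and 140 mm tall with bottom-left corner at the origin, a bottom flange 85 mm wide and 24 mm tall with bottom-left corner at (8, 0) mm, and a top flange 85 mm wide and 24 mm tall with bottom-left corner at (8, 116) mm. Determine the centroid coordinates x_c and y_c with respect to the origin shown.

x_c = 40.48 mm, y_c = 70.00 mm

web: A = 8 × 140 = 1120.00, centroid at (4.00, 70.00).
bottom flange: A = 85 × 24 = 2040.00, centroid at (50.50, 12.00).
top flange: A = 85 × 24 = 2040.00, centroid at (50.50, 128.00).
ΣA = 5200.00 mm², ΣAx_c = 210520.00 mm³, ΣAy_c = 364000.00 mm³.
x_c = 210520.00/5200.00 = 40.48 mm; y_c = 364000.00/5200.00 = 70.00 mm.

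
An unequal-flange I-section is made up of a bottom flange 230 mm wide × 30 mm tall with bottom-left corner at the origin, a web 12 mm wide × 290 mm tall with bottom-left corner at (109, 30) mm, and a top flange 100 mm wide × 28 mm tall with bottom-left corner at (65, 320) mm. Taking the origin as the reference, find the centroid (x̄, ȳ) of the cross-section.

x̄ = 115.00 mm, ȳ = 125.02 mm

Part | A | x̄ᵢ | ȳᵢ | A·x̄ᵢ | A·ȳᵢ
bottom flange | 6900.00 | 115.00 | 15.00 | 793500.00 | 103500.00
web | 3480.00 | 115.00 | 175.00 | 400200.00 | 609000.00
top flange | 2800.00 | 115.00 | 334.00 | 322000.00 | 935200.00
Σ | 13180.00 |  |  | 1515700.00 | 1647700.00
x̄ = 1515700.00 / 13180.00 = 115.00 mm
ȳ = 1647700.00 / 13180.00 = 125.02 mm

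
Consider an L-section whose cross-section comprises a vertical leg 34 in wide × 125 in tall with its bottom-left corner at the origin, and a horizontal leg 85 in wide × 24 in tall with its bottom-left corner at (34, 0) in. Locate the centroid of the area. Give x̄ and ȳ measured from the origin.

vertical leg: A = 34 × 125 = 4250.00, centroid at (17.00, 62.50).
horizontal leg: A = 85 × 24 = 2040.00, centroid at (76.50, 12.00).
ΣA = 6290.00 in²
ΣAx̄ = (4250.00)(17.00) + (2040.00)(76.50) = 228310.00 in³
ΣAȳ = (4250.00)(62.50) + (2040.00)(12.00) = 290105.00 in³
x̄ = 228310.00 / 6290.00 = 36.30 in
ȳ = 290105.00 / 6290.00 = 46.12 in

x̄ = 36.30 in, ȳ = 46.12 in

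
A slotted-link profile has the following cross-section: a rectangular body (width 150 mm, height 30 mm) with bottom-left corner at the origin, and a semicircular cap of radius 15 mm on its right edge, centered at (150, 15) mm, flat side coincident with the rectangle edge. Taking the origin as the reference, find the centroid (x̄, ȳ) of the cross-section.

rectangular body: A = 150 × 30 = 4500.00, centroid at (75.00, 15.00).
semicircular end: A = ½π·15² = 353.43, centroid at (156.37, 15.00).
ΣA = 4853.43 mm²
ΣAx̄ = (4500.00)(75.00) + (353.43)(156.37) = 392764.38 mm³
ΣAȳ = (4500.00)(15.00) + (353.43)(15.00) = 72801.44 mm³
x̄ = 392764.38 / 4853.43 = 80.93 mm
ȳ = 72801.44 / 4853.43 = 15.00 mm

x̄ = 80.93 mm, ȳ = 15.00 mm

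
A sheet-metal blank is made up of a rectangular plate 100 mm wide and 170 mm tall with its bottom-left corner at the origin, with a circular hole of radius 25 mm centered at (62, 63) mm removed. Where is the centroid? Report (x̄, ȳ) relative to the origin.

x̄ = 48.43 mm, ȳ = 87.87 mm

plate: A = 100 × 170 = 17000.00, centroid at (50.00, 85.00).
hole: A = −π·25² = -1963.50, centroid at (62.00, 63.00).
ΣA = 15036.50 mm²
ΣAx̄ = (17000.00)(50.00) + (-1963.50)(62.00) = 728263.28 mm³
ΣAȳ = (17000.00)(85.00) + (-1963.50)(63.00) = 1321299.79 mm³
x̄ = 728263.28 / 15036.50 = 48.43 mm
ȳ = 1321299.79 / 15036.50 = 87.87 mm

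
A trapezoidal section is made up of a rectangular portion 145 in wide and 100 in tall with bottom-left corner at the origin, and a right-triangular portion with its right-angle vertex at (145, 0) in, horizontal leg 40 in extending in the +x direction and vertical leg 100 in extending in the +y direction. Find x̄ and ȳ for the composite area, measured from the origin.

x̄ = 82.90 in, ȳ = 47.98 in

rectangular portion: A = 145 × 100 = 14500.00, centroid at (72.50, 50.00).
triangular portion: A = ½·40·100 = 2000.00, centroid at (158.33, 33.33).
ΣA = 16500.00 in², ΣAx̄ = 1367916.67 in³, ΣAȳ = 791666.67 in³.
x̄ = 1367916.67/16500.00 = 82.90 in; ȳ = 791666.67/16500.00 = 47.98 in.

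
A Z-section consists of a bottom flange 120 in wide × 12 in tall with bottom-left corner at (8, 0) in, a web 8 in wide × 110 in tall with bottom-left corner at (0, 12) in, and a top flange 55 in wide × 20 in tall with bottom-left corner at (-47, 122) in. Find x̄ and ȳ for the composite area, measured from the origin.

x̄ = 23.39 in, ȳ = 62.22 in

bottom flange: A = 120 × 12 = 1440.00, centroid at (68.00, 6.00).
web: A = 8 × 110 = 880.00, centroid at (4.00, 67.00).
top flange: A = 55 × 20 = 1100.00, centroid at (-19.50, 132.00).
ΣA = 3420.00 in², ΣAx̄ = 79990.00 in³, ΣAȳ = 212800.00 in³.
x̄ = 79990.00/3420.00 = 23.39 in; ȳ = 212800.00/3420.00 = 62.22 in.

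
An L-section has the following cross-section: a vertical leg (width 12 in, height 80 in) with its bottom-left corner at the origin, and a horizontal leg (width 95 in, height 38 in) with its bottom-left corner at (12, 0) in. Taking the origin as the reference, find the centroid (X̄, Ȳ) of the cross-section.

X̄ = 48.26 in, Ȳ = 23.41 in

vertical leg: A = 12 × 80 = 960.00, centroid at (6.00, 40.00).
horizontal leg: A = 95 × 38 = 3610.00, centroid at (59.50, 19.00).
ΣA = 4570.00 in², ΣAX̄ = 220555.00 in³, ΣAȲ = 106990.00 in³.
X̄ = 220555.00/4570.00 = 48.26 in; Ȳ = 106990.00/4570.00 = 23.41 in.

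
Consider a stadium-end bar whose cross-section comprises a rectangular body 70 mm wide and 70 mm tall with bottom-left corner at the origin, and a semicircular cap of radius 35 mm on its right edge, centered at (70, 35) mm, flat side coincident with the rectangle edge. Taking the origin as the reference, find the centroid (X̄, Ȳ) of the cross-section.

X̄ = 49.06 mm, Ȳ = 35.00 mm

rectangular body: A = 70 × 70 = 4900.00, centroid at (35.00, 35.00).
semicircular end: A = ½π·35² = 1924.23, centroid at (84.85, 35.00).
ΣA = 6824.23 mm², ΣAX̄ = 334779.12 mm³, ΣAȲ = 238847.89 mm³.
X̄ = 334779.12/6824.23 = 49.06 mm; Ȳ = 238847.89/6824.23 = 35.00 mm.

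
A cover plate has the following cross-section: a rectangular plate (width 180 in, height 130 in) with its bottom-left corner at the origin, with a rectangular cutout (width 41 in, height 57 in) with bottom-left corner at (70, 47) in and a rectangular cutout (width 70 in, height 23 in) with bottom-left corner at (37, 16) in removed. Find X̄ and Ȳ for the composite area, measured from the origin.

X̄ = 91.43 in, Ȳ = 66.84 in

plate: A = 180 × 130 = 23400.00, centroid at (90.00, 65.00).
hole 1: A = −(41 × 57) = -2337.00, centroid at (90.50, 75.50).
hole 2: A = −(70 × 23) = -1610.00, centroid at (72.00, 27.50).
ΣA = 19453.00 in², ΣAX̄ = 1778581.50 in³, ΣAȲ = 1300281.50 in³.
X̄ = 1778581.50/19453.00 = 91.43 in; Ȳ = 1300281.50/19453.00 = 66.84 in.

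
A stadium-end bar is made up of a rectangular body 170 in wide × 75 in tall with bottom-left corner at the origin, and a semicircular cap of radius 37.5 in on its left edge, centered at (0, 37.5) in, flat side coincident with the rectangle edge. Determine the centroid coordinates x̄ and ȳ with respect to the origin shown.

x̄ = 70.10 in, ȳ = 37.50 in

Part | A | x̄ᵢ | ȳᵢ | A·x̄ᵢ | A·ȳᵢ
rectangular body | 12750.00 | 85.00 | 37.50 | 1083750.00 | 478125.00
semicircular end | 2208.93 | -15.92 | 37.50 | -35156.25 | 82834.96
Σ | 14958.93 |  |  | 1048593.75 | 560959.96
x̄ = 1048593.75 / 14958.93 = 70.10 in
ȳ = 560959.96 / 14958.93 = 37.50 in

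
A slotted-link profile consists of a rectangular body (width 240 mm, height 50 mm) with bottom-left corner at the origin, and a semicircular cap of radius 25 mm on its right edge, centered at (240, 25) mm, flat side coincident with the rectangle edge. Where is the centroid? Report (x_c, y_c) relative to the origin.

rectangular body: A = 240 × 50 = 12000.00, centroid at (120.00, 25.00).
semicircular end: A = ½π·25² = 981.75, centroid at (250.61, 25.00).
ΣA = 12981.75 mm²
ΣAx_c = (12000.00)(120.00) + (981.75)(250.61) = 1686036.12 mm³
ΣAy_c = (12000.00)(25.00) + (981.75)(25.00) = 324543.69 mm³
x_c = 1686036.12 / 12981.75 = 129.88 mm
y_c = 324543.69 / 12981.75 = 25.00 mm

x_c = 129.88 mm, y_c = 25.00 mm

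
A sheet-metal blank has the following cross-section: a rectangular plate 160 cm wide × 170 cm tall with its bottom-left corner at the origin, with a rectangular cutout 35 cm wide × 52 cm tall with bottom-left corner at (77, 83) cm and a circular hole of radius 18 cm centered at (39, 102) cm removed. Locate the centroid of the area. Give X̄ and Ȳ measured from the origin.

X̄ = 80.63 cm, Ȳ = 82.50 cm

Part | A | x̄ᵢ | ȳᵢ | A·x̄ᵢ | A·ȳᵢ
plate | 27200.00 | 80.00 | 85.00 | 2176000.00 | 2312000.00
hole 1 | -1820.00 | 94.50 | 109.00 | -171990.00 | -198380.00
hole 2 | -1017.88 | 39.00 | 102.00 | -39697.16 | -103823.35
Σ | 24362.12 |  |  | 1964312.84 | 2009796.65
X̄ = 1964312.84 / 24362.12 = 80.63 cm
Ȳ = 2009796.65 / 24362.12 = 82.50 cm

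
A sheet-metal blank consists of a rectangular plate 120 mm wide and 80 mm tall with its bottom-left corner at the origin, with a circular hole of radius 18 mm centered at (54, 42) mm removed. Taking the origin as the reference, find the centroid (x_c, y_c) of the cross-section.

x_c = 60.71 mm, y_c = 39.76 mm

plate: A = 120 × 80 = 9600.00, centroid at (60.00, 40.00).
hole: A = −π·18² = -1017.88, centroid at (54.00, 42.00).
ΣA = 8582.12 mm², ΣAx_c = 521034.69 mm³, ΣAy_c = 341249.21 mm³.
x_c = 521034.69/8582.12 = 60.71 mm; y_c = 341249.21/8582.12 = 39.76 mm.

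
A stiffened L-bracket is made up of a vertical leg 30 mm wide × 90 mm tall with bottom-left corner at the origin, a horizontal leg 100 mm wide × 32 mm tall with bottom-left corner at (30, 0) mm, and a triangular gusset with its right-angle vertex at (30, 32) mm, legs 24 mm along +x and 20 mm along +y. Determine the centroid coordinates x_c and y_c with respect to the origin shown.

x_c = 49.78 mm, y_c = 29.64 mm

vertical leg: A = 30 × 90 = 2700.00, centroid at (15.00, 45.00).
horizontal leg: A = 100 × 32 = 3200.00, centroid at (80.00, 16.00).
gusset: A = ½·24·20 = 240.00, centroid at (38.00, 38.67).
ΣA = 6140.00 mm²
ΣAx_c = (2700.00)(15.00) + (3200.00)(80.00) + (240.00)(38.00) = 305620.00 mm³
ΣAy_c = (2700.00)(45.00) + (3200.00)(16.00) + (240.00)(38.67) = 181980.00 mm³
x_c = 305620.00 / 6140.00 = 49.78 mm
y_c = 181980.00 / 6140.00 = 29.64 mm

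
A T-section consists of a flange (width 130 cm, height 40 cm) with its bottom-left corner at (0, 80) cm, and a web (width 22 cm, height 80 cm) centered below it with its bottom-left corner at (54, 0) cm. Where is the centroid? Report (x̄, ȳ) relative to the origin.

web: A = 22 × 80 = 1760.00, centroid at (65.00, 40.00).
flange: A = 130 × 40 = 5200.00, centroid at (65.00, 100.00).
ΣA = 6960.00 cm²
ΣAx̄ = (1760.00)(65.00) + (5200.00)(65.00) = 452400.00 cm³
ΣAȳ = (1760.00)(40.00) + (5200.00)(100.00) = 590400.00 cm³
x̄ = 452400.00 / 6960.00 = 65.00 cm
ȳ = 590400.00 / 6960.00 = 84.83 cm

x̄ = 65.00 cm, ȳ = 84.83 cm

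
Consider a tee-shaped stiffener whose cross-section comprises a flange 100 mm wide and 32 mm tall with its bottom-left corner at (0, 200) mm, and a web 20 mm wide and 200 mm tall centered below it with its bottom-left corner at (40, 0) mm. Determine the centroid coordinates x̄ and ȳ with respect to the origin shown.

web: A = 20 × 200 = 4000.00, centroid at (50.00, 100.00).
flange: A = 100 × 32 = 3200.00, centroid at (50.00, 216.00).
ΣA = 7200.00 mm²
ΣAx̄ = (4000.00)(50.00) + (3200.00)(50.00) = 360000.00 mm³
ΣAȳ = (4000.00)(100.00) + (3200.00)(216.00) = 1091200.00 mm³
x̄ = 360000.00 / 7200.00 = 50.00 mm
ȳ = 1091200.00 / 7200.00 = 151.56 mm

x̄ = 50.00 mm, ȳ = 151.56 mm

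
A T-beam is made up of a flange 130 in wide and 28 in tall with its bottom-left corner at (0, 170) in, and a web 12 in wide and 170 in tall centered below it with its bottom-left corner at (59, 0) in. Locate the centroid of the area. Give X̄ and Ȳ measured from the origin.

web: A = 12 × 170 = 2040.00, centroid at (65.00, 85.00).
flange: A = 130 × 28 = 3640.00, centroid at (65.00, 184.00).
ΣA = 5680.00 in²
ΣAX̄ = (2040.00)(65.00) + (3640.00)(65.00) = 369200.00 in³
ΣAȲ = (2040.00)(85.00) + (3640.00)(184.00) = 843160.00 in³
X̄ = 369200.00 / 5680.00 = 65.00 in
Ȳ = 843160.00 / 5680.00 = 148.44 in

X̄ = 65.00 in, Ȳ = 148.44 in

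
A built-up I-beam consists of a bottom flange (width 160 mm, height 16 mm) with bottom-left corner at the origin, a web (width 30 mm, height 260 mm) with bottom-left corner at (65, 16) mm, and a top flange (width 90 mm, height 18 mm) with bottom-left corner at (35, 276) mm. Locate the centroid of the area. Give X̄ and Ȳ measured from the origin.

bottom flange: A = 160 × 16 = 2560.00, centroid at (80.00, 8.00).
web: A = 30 × 260 = 7800.00, centroid at (80.00, 146.00).
top flange: A = 90 × 18 = 1620.00, centroid at (80.00, 285.00).
ΣA = 11980.00 mm², ΣAX̄ = 958400.00 mm³, ΣAȲ = 1620980.00 mm³.
X̄ = 958400.00/11980.00 = 80.00 mm; Ȳ = 1620980.00/11980.00 = 135.31 mm.

X̄ = 80.00 mm, Ȳ = 135.31 mm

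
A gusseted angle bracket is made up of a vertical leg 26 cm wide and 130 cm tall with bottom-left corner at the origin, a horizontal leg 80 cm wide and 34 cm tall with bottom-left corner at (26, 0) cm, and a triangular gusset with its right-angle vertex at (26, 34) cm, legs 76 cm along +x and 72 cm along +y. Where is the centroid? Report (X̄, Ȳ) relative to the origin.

X̄ = 41.18 cm, Ȳ = 48.06 cm

vertical leg: A = 26 × 130 = 3380.00, centroid at (13.00, 65.00).
horizontal leg: A = 80 × 34 = 2720.00, centroid at (66.00, 17.00).
gusset: A = ½·76·72 = 2736.00, centroid at (51.33, 58.00).
ΣA = 8836.00 cm², ΣAX̄ = 363908.00 cm³, ΣAȲ = 424628.00 cm³.
X̄ = 363908.00/8836.00 = 41.18 cm; Ȳ = 424628.00/8836.00 = 48.06 cm.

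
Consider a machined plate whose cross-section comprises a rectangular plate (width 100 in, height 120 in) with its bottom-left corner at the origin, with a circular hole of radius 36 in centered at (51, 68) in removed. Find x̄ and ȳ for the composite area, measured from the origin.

plate: A = 100 × 120 = 12000.00, centroid at (50.00, 60.00).
hole: A = −π·36² = -4071.50, centroid at (51.00, 68.00).
ΣA = 7928.50 in², ΣAx̄ = 392353.29 in³, ΣAȳ = 443137.72 in³.
x̄ = 392353.29/7928.50 = 49.49 in; ȳ = 443137.72/7928.50 = 55.89 in.

x̄ = 49.49 in, ȳ = 55.89 in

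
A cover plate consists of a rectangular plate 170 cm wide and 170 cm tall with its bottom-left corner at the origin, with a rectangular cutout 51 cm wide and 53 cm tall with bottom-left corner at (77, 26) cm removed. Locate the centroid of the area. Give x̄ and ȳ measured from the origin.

x̄ = 83.19 cm, ȳ = 88.35 cm

plate: A = 170 × 170 = 28900.00, centroid at (85.00, 85.00).
hole: A = −(51 × 53) = -2703.00, centroid at (102.50, 52.50).
ΣA = 26197.00 cm²
ΣAx̄ = (28900.00)(85.00) + (-2703.00)(102.50) = 2179442.50 cm³
ΣAȳ = (28900.00)(85.00) + (-2703.00)(52.50) = 2314592.50 cm³
x̄ = 2179442.50 / 26197.00 = 83.19 cm
ȳ = 2314592.50 / 26197.00 = 88.35 cm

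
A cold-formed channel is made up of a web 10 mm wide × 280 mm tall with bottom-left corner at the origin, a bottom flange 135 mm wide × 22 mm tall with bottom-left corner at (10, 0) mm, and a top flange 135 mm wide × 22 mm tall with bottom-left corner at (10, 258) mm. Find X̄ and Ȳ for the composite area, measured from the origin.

X̄ = 54.27 mm, Ȳ = 140.00 mm

web: A = 10 × 280 = 2800.00, centroid at (5.00, 140.00).
bottom flange: A = 135 × 22 = 2970.00, centroid at (77.50, 11.00).
top flange: A = 135 × 22 = 2970.00, centroid at (77.50, 269.00).
ΣA = 8740.00 mm²
ΣAX̄ = (2800.00)(5.00) + (2970.00)(77.50) + (2970.00)(77.50) = 474350.00 mm³
ΣAȲ = (2800.00)(140.00) + (2970.00)(11.00) + (2970.00)(269.00) = 1223600.00 mm³
X̄ = 474350.00 / 8740.00 = 54.27 mm
Ȳ = 1223600.00 / 8740.00 = 140.00 mm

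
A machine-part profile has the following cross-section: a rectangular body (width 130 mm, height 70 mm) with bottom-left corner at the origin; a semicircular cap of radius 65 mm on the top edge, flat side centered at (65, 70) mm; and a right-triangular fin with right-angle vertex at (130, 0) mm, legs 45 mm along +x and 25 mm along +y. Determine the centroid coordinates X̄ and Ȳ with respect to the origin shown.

rectangular body: A = 130 × 70 = 9100.00, centroid at (65.00, 35.00).
semicircular top: A = ½π·65² = 6636.61, centroid at (65.00, 97.59).
triangular fin: A = ½·45·25 = 562.50, centroid at (145.00, 8.33).
ΣA = 16299.11 mm², ΣAX̄ = 1104442.44 mm³, ΣAȲ = 970833.85 mm³.
X̄ = 1104442.44/16299.11 = 67.76 mm; Ȳ = 970833.85/16299.11 = 59.56 mm.

X̄ = 67.76 mm, Ȳ = 59.56 mm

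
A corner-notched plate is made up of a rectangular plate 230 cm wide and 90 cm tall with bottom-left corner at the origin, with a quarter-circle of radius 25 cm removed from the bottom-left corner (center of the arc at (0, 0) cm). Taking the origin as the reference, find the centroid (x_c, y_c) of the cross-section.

x_c = 117.54 cm, y_c = 45.84 cm

Part | A | x̄ᵢ | ȳᵢ | A·x̄ᵢ | A·ȳᵢ
plate | 20700.00 | 115.00 | 45.00 | 2380500.00 | 931500.00
removed quarter-circle | -490.87 | 10.61 | 10.61 | -5208.33 | -5208.33
Σ | 20209.13 |  |  | 2375291.67 | 926291.67
x_c = 2375291.67 / 20209.13 = 117.54 cm
y_c = 926291.67 / 20209.13 = 45.84 cm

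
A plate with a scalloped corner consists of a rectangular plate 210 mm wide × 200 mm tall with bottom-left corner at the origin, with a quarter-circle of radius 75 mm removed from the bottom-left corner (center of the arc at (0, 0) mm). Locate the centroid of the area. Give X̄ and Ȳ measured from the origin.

plate: A = 210 × 200 = 42000.00, centroid at (105.00, 100.00).
removed quarter-circle: A = −¼π·75² = -4417.86, centroid at (31.83, 31.83).
ΣA = 37582.14 mm²
ΣAX̄ = (42000.00)(105.00) + (-4417.86)(31.83) = 4269375.00 mm³
ΣAȲ = (42000.00)(100.00) + (-4417.86)(31.83) = 4059375.00 mm³
X̄ = 4269375.00 / 37582.14 = 113.60 mm
Ȳ = 4059375.00 / 37582.14 = 108.01 mm

X̄ = 113.60 mm, Ȳ = 108.01 mm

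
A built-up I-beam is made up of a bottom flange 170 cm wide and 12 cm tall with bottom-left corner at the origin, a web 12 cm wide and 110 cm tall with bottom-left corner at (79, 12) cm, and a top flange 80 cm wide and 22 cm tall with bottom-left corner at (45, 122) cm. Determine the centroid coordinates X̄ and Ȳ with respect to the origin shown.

X̄ = 85.00 cm, Ȳ = 65.38 cm

Part | A | x̄ᵢ | ȳᵢ | A·x̄ᵢ | A·ȳᵢ
bottom flange | 2040.00 | 85.00 | 6.00 | 173400.00 | 12240.00
web | 1320.00 | 85.00 | 67.00 | 112200.00 | 88440.00
top flange | 1760.00 | 85.00 | 133.00 | 149600.00 | 234080.00
Σ | 5120.00 |  |  | 435200.00 | 334760.00
X̄ = 435200.00 / 5120.00 = 85.00 cm
Ȳ = 334760.00 / 5120.00 = 65.38 cm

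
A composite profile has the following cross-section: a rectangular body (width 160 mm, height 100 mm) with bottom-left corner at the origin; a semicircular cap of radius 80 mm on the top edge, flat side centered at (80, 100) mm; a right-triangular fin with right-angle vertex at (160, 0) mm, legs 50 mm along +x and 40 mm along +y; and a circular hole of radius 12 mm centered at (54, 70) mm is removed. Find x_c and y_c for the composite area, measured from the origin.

rectangular body: A = 160 × 100 = 16000.00, centroid at (80.00, 50.00).
semicircular top: A = ½π·80² = 10053.10, centroid at (80.00, 133.95).
triangular fin: A = ½·50·40 = 1000.00, centroid at (176.67, 13.33).
hole: A = −π·12² = -452.39, centroid at (54.00, 70.00).
ΣA = 26600.71 mm², ΣAx_c = 2236485.36 mm³, ΣAy_c = 2128309.06 mm³.
x_c = 2236485.36/26600.71 = 84.08 mm; y_c = 2128309.06/26600.71 = 80.01 mm.

x_c = 84.08 mm, y_c = 80.01 mm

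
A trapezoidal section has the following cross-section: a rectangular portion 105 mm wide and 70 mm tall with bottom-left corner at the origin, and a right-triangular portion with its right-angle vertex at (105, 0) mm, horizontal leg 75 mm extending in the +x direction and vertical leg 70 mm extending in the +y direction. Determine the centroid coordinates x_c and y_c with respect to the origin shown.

rectangular portion: A = 105 × 70 = 7350.00, centroid at (52.50, 35.00).
triangular portion: A = ½·75·70 = 2625.00, centroid at (130.00, 23.33).
ΣA = 9975.00 mm², ΣAx_c = 727125.00 mm³, ΣAy_c = 318500.00 mm³.
x_c = 727125.00/9975.00 = 72.89 mm; y_c = 318500.00/9975.00 = 31.93 mm.

x_c = 72.89 mm, y_c = 31.93 mm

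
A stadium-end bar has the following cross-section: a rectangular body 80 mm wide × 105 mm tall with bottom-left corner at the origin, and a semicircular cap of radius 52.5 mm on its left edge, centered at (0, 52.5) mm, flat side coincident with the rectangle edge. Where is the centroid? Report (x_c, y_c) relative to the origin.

rectangular body: A = 80 × 105 = 8400.00, centroid at (40.00, 52.50).
semicircular end: A = ½π·52.5² = 4329.51, centroid at (-22.28, 52.50).
ΣA = 12729.51 mm², ΣAx_c = 239531.25 mm³, ΣAy_c = 668299.14 mm³.
x_c = 239531.25/12729.51 = 18.82 mm; y_c = 668299.14/12729.51 = 52.50 mm.

x_c = 18.82 mm, y_c = 52.50 mm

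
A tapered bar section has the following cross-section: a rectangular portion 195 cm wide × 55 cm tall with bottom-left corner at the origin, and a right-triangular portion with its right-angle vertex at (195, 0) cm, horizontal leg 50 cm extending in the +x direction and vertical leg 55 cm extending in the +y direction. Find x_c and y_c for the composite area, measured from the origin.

rectangular portion: A = 195 × 55 = 10725.00, centroid at (97.50, 27.50).
triangular portion: A = ½·50·55 = 1375.00, centroid at (211.67, 18.33).
ΣA = 12100.00 cm²
ΣAx_c = (10725.00)(97.50) + (1375.00)(211.67) = 1336729.17 cm³
ΣAy_c = (10725.00)(27.50) + (1375.00)(18.33) = 320145.83 cm³
x_c = 1336729.17 / 12100.00 = 110.47 cm
y_c = 320145.83 / 12100.00 = 26.46 cm

x_c = 110.47 cm, y_c = 26.46 cm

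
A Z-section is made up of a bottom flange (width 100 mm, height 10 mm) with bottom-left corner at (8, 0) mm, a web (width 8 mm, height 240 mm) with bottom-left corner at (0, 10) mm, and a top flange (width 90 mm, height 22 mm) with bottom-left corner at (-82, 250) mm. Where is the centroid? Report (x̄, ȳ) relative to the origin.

Part | A | x̄ᵢ | ȳᵢ | A·x̄ᵢ | A·ȳᵢ
bottom flange | 1000.00 | 58.00 | 5.00 | 58000.00 | 5000.00
web | 1920.00 | 4.00 | 130.00 | 7680.00 | 249600.00
top flange | 1980.00 | -37.00 | 261.00 | -73260.00 | 516780.00
Σ | 4900.00 |  |  | -7580.00 | 771380.00
x̄ = -7580.00 / 4900.00 = -1.55 mm
ȳ = 771380.00 / 4900.00 = 157.42 mm

x̄ = -1.55 mm, ȳ = 157.42 mm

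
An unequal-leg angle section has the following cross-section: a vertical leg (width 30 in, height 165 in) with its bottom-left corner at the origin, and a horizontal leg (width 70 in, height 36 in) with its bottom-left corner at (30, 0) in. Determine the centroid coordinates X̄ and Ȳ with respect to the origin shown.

Part | A | x̄ᵢ | ȳᵢ | A·x̄ᵢ | A·ȳᵢ
vertical leg | 4950.00 | 15.00 | 82.50 | 74250.00 | 408375.00
horizontal leg | 2520.00 | 65.00 | 18.00 | 163800.00 | 45360.00
Σ | 7470.00 |  |  | 238050.00 | 453735.00
X̄ = 238050.00 / 7470.00 = 31.87 in
Ȳ = 453735.00 / 7470.00 = 60.74 in

X̄ = 31.87 in, Ȳ = 60.74 in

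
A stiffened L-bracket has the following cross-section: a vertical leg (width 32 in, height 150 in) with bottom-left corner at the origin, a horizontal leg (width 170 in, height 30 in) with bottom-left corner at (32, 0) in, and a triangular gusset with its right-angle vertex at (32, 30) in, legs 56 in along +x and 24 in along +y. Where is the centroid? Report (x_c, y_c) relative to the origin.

vertical leg: A = 32 × 150 = 4800.00, centroid at (16.00, 75.00).
horizontal leg: A = 170 × 30 = 5100.00, centroid at (117.00, 15.00).
gusset: A = ½·56·24 = 672.00, centroid at (50.67, 38.00).
ΣA = 10572.00 in²
ΣAx_c = (4800.00)(16.00) + (5100.00)(117.00) + (672.00)(50.67) = 707548.00 in³
ΣAy_c = (4800.00)(75.00) + (5100.00)(15.00) + (672.00)(38.00) = 462036.00 in³
x_c = 707548.00 / 10572.00 = 66.93 in
y_c = 462036.00 / 10572.00 = 43.70 in

x_c = 66.93 in, y_c = 43.70 in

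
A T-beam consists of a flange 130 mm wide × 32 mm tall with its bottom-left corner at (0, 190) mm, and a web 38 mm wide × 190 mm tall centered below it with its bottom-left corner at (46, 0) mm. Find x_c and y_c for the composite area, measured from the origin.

web: A = 38 × 190 = 7220.00, centroid at (65.00, 95.00).
flange: A = 130 × 32 = 4160.00, centroid at (65.00, 206.00).
ΣA = 11380.00 mm²
ΣAx_c = (7220.00)(65.00) + (4160.00)(65.00) = 739700.00 mm³
ΣAy_c = (7220.00)(95.00) + (4160.00)(206.00) = 1542860.00 mm³
x_c = 739700.00 / 11380.00 = 65.00 mm
y_c = 1542860.00 / 11380.00 = 135.58 mm

x_c = 65.00 mm, y_c = 135.58 mm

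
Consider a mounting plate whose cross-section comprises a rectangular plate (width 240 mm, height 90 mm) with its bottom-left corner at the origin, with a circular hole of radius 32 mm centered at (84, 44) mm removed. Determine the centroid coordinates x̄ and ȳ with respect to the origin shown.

plate: A = 240 × 90 = 21600.00, centroid at (120.00, 45.00).
hole: A = −π·32² = -3216.99, centroid at (84.00, 44.00).
ΣA = 18383.01 mm², ΣAx̄ = 2321772.77 mm³, ΣAȳ = 830452.40 mm³.
x̄ = 2321772.77/18383.01 = 126.30 mm; ȳ = 830452.40/18383.01 = 45.17 mm.

x̄ = 126.30 mm, ȳ = 45.17 mm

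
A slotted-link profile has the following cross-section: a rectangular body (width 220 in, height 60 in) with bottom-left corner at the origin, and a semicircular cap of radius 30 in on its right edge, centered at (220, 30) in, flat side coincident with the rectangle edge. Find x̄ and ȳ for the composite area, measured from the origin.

x̄ = 121.87 in, ȳ = 30.00 in

rectangular body: A = 220 × 60 = 13200.00, centroid at (110.00, 30.00).
semicircular end: A = ½π·30² = 1413.72, centroid at (232.73, 30.00).
ΣA = 14613.72 in², ΣAx̄ = 1781017.67 in³, ΣAȳ = 438411.50 in³.
x̄ = 1781017.67/14613.72 = 121.87 in; ȳ = 438411.50/14613.72 = 30.00 in.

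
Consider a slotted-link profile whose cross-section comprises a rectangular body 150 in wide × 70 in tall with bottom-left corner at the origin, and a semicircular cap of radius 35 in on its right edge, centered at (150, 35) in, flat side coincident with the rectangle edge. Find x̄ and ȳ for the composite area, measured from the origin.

x̄ = 88.92 in, ȳ = 35.00 in

Part | A | x̄ᵢ | ȳᵢ | A·x̄ᵢ | A·ȳᵢ
rectangular body | 10500.00 | 75.00 | 35.00 | 787500.00 | 367500.00
semicircular end | 1924.23 | 164.85 | 35.00 | 317217.16 | 67347.89
Σ | 12424.23 |  |  | 1104717.16 | 434847.89
x̄ = 1104717.16 / 12424.23 = 88.92 in
ȳ = 434847.89 / 12424.23 = 35.00 in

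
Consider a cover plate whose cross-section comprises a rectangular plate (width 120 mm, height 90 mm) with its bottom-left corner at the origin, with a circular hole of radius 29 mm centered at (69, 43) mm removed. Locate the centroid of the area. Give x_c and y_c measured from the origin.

x_c = 57.09 mm, y_c = 45.65 mm

plate: A = 120 × 90 = 10800.00, centroid at (60.00, 45.00).
hole: A = −π·29² = -2642.08, centroid at (69.00, 43.00).
ΣA = 8157.92 mm²
ΣAx_c = (10800.00)(60.00) + (-2642.08)(69.00) = 465696.52 mm³
ΣAy_c = (10800.00)(45.00) + (-2642.08)(43.00) = 372390.58 mm³
x_c = 465696.52 / 8157.92 = 57.09 mm
y_c = 372390.58 / 8157.92 = 45.65 mm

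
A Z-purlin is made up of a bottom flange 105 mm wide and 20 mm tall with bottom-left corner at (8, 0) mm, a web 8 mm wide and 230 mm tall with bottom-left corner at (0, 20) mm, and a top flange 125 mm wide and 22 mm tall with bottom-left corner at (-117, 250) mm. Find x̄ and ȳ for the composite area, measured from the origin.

x̄ = -2.31 mm, ȳ = 147.56 mm

bottom flange: A = 105 × 20 = 2100.00, centroid at (60.50, 10.00).
web: A = 8 × 230 = 1840.00, centroid at (4.00, 135.00).
top flange: A = 125 × 22 = 2750.00, centroid at (-54.50, 261.00).
ΣA = 6690.00 mm², ΣAx̄ = -15465.00 mm³, ΣAȳ = 987150.00 mm³.
x̄ = -15465.00/6690.00 = -2.31 mm; ȳ = 987150.00/6690.00 = 147.56 mm.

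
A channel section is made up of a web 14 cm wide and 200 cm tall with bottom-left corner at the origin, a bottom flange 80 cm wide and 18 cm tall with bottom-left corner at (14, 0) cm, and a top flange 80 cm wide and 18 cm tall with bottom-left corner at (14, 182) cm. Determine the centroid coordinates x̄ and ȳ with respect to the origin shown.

x̄ = 30.83 cm, ȳ = 100.00 cm

web: A = 14 × 200 = 2800.00, centroid at (7.00, 100.00).
bottom flange: A = 80 × 18 = 1440.00, centroid at (54.00, 9.00).
top flange: A = 80 × 18 = 1440.00, centroid at (54.00, 191.00).
ΣA = 5680.00 cm², ΣAx̄ = 175120.00 cm³, ΣAȳ = 568000.00 cm³.
x̄ = 175120.00/5680.00 = 30.83 cm; ȳ = 568000.00/5680.00 = 100.00 cm.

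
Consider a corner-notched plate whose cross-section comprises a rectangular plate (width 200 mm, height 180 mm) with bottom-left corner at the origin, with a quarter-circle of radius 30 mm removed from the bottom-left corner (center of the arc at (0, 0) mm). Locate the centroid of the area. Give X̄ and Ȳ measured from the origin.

plate: A = 200 × 180 = 36000.00, centroid at (100.00, 90.00).
removed quarter-circle: A = −¼π·30² = -706.86, centroid at (12.73, 12.73).
ΣA = 35293.14 mm², ΣAX̄ = 3591000.00 mm³, ΣAȲ = 3231000.00 mm³.
X̄ = 3591000.00/35293.14 = 101.75 mm; Ȳ = 3231000.00/35293.14 = 91.55 mm.

X̄ = 101.75 mm, Ȳ = 91.55 mm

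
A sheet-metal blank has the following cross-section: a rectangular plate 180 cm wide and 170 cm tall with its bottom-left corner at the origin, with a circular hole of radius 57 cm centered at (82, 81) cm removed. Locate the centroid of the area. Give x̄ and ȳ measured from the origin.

plate: A = 180 × 170 = 30600.00, centroid at (90.00, 85.00).
hole: A = −π·57² = -10207.03, centroid at (82.00, 81.00).
ΣA = 20392.97 cm², ΣAx̄ = 1917023.17 cm³, ΣAȳ = 1774230.20 cm³.
x̄ = 1917023.17/20392.97 = 94.00 cm; ȳ = 1774230.20/20392.97 = 87.00 cm.

x̄ = 94.00 cm, ȳ = 87.00 cm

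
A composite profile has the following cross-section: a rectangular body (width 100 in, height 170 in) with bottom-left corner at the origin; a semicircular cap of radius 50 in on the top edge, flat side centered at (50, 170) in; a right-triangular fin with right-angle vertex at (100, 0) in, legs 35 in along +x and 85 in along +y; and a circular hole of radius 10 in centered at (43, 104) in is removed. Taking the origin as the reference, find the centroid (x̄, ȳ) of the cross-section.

x̄ = 54.25 in, ȳ = 99.79 in

Part | A | x̄ᵢ | ȳᵢ | A·x̄ᵢ | A·ȳᵢ
rectangular body | 17000.00 | 50.00 | 85.00 | 850000.00 | 1445000.00
semicircular top | 3926.99 | 50.00 | 191.22 | 196349.54 | 750921.77
triangular fin | 1487.50 | 111.67 | 28.33 | 166104.17 | 42145.83
hole | -314.16 | 43.00 | 104.00 | -13508.85 | -32672.56
Σ | 22100.33 |  |  | 1198944.86 | 2205395.04
x̄ = 1198944.86 / 22100.33 = 54.25 in
ȳ = 2205395.04 / 22100.33 = 99.79 in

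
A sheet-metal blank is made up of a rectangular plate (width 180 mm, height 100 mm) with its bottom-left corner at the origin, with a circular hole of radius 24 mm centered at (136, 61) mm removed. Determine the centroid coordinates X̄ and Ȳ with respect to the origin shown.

plate: A = 180 × 100 = 18000.00, centroid at (90.00, 50.00).
hole: A = −π·24² = -1809.56, centroid at (136.00, 61.00).
ΣA = 16190.44 mm²
ΣAX̄ = (18000.00)(90.00) + (-1809.56)(136.00) = 1373900.20 mm³
ΣAȲ = (18000.00)(50.00) + (-1809.56)(61.00) = 789617.00 mm³
X̄ = 1373900.20 / 16190.44 = 84.86 mm
Ȳ = 789617.00 / 16190.44 = 48.77 mm

X̄ = 84.86 mm, Ȳ = 48.77 mm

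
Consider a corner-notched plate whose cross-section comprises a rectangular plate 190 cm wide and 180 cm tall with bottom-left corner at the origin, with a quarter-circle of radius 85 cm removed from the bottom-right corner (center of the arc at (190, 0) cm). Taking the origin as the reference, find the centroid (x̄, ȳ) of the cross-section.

x̄ = 83.28 cm, ȳ = 100.73 cm

plate: A = 190 × 180 = 34200.00, centroid at (95.00, 90.00).
removed quarter-circle: A = −¼π·85² = -5674.50, centroid at (153.92, 36.08).
ΣA = 28525.50 cm²
ΣAx̄ = (34200.00)(95.00) + (-5674.50)(153.92) = 2375553.00 cm³
ΣAȳ = (34200.00)(90.00) + (-5674.50)(36.08) = 2873291.67 cm³
x̄ = 2375553.00 / 28525.50 = 83.28 cm
ȳ = 2873291.67 / 28525.50 = 100.73 cm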